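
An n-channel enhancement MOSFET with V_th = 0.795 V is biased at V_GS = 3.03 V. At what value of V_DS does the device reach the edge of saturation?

V_DS,sat = 2.23 V

The boundary between triode and saturation is V_DS = V_GS − V_th = V_ov.
V_ov = 3.03 − 0.795 = 2.23 V.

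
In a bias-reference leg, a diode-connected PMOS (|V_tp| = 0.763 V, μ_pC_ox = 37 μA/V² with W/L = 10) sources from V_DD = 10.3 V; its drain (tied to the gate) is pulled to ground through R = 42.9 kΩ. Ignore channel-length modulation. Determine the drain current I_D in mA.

I_D = 0.198 mA

With gate tied to drain, V_SG = V_SD ≥ V_SG − |V_tp|, so the device is in saturation.
k_p = μ_pC_ox · (W/L) = 0.37 mA/V².
KCL at the drain: ½ k_p (V_SG − |V_tp|)² = (V_DD − V_SG)/R.
Let x = V_SG − 0.763. Then 7.94 x² + x − 9.537 = 0, giving x = 1.04 V (positive root), so V_SG = 1.8 V.
I_D = (V_DD − V_SG)/R = (10.3 − 1.8) / 42.9 = 0.198 mA.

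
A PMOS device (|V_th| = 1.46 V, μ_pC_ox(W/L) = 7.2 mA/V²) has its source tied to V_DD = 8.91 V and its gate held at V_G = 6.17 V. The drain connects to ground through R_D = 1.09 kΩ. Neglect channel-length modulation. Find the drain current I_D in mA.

V_SG = V_DD − V_G = 8.91 − 6.17 = 2.74 V, so V_ov = 2.74 − 1.46 = 1.28 V.
Assume saturation: I_D = ½ k_p V_ov² = 0.5 × 7.2 × 1.28² = 5.9 mA, giving V_SD = V_DD − I_D R_D = 8.91 − 5.9 × 1.09 = 2.48 V.
V_SD = 2.48 V ≥ V_ov = 1.28 V, confirming saturation.

I_D = 5.90 mA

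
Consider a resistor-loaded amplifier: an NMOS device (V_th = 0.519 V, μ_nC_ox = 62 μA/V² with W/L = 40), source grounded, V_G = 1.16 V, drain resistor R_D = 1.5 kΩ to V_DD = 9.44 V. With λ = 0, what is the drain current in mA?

V_GS = V_G = 1.16 V, so V_ov = 1.16 − 0.519 = 0.641 V.
k_n = μ_nC_ox · (W/L) = 2.48 mA/V².
Assume saturation: I_D = ½ k_n V_ov² = 0.5 × 2.48 × 0.641² = 0.509 mA, giving V_DS = V_DD − I_D R_D = 9.44 − 0.509 × 1.5 = 8.68 V.
V_DS = 8.68 V ≥ V_ov = 0.641 V, confirming saturation.

I_D = 0.509 mA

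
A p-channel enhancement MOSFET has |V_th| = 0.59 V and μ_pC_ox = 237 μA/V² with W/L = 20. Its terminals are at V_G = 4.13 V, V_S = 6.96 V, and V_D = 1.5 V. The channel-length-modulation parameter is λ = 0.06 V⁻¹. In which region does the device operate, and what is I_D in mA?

Saturation; I_D = 15.8 mA

V_SG = V_S − V_G = 6.96 − 4.13 = 2.83 V; V_SD = V_S − V_D = 6.96 − 1.5 = 5.46 V.
k_p = μ_pC_ox · (W/L) = 4.74 mA/V².
V_ov = V_SG − |V_th| = 2.83 − 0.59 = 2.24 V.
Since V_SD = 5.46 V ≥ V_ov = 2.24 V, the device is in saturation.
I_D = ½ k_p V_ov² (1 + λ V_SD) = 0.5 × 4.74 × 2.24² × (1 + 0.06 × 5.46) = 15.8 mA.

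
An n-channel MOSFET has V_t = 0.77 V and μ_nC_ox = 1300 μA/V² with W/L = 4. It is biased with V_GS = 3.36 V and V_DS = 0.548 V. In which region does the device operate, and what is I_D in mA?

Triode; I_D = 6.60 mA

k_n = μ_nC_ox · (W/L) = 5.2 mA/V².
V_ov = V_GS − V_t = 3.36 − 0.77 = 2.59 V.
Since V_DS = 0.548 V < V_ov = 2.59 V, the device is in the triode region.
I_D = k_n [V_ov · V_DS − ½ V_DS²] = 5.2 × [2.59 × 0.548 − 0.5 × 0.548²] = 6.6 mA.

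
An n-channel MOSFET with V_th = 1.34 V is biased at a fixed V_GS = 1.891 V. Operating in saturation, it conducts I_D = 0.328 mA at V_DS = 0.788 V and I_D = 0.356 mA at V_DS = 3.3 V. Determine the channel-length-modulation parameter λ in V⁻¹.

With V_GS fixed, I_D ∝ (1 + λ V_DS) in saturation, so I_D2/I_D1 = (1 + λ V_DS2)/(1 + λ V_DS1).
0.356/0.328 = 1.085 = (1 + 3.3 λ)/(1 + 0.788 λ).
Solving: λ (I_D1 V_DS2 − I_D2 V_DS1) = I_D2 − I_D1, so λ = (0.356 − 0.328) / (0.328 × 3.3 − 0.356 × 0.788) = 0.028 / 0.802 = 0.0349 V⁻¹.

λ = 0.0349 V⁻¹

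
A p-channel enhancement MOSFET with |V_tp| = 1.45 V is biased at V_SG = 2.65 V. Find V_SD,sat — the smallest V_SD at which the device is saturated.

V_SD,sat = 1.20 V

The boundary between triode and saturation is V_SD = V_SG − |V_tp| = V_ov.
V_ov = 2.65 − 1.45 = 1.2 V.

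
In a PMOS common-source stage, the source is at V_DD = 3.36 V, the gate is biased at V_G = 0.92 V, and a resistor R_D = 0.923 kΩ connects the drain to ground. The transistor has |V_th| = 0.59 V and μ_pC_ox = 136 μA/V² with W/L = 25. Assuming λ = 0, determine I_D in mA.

I_D = 3.02 mA

V_SG = V_DD − V_G = 3.36 − 0.92 = 2.44 V, so V_ov = 2.44 − 0.59 = 1.85 V.
k_p = μ_pC_ox · (W/L) = 3.4 mA/V².
Assume saturation: I_D = ½ k_p V_ov² = 0.5 × 3.4 × 1.85² = 5.82 mA, giving V_SD = V_DD − I_D R_D = 3.36 − 5.82 × 0.923 = -2.01 V.
But -2.01 V < V_ov = 1.85 V, so the device is actually in triode.
In triode I_D = k_p[V_ov V_SD − ½ V_SD²] and I_D = (V_DD − V_SD)/R_D. Equating: 1.57 V_SD² − 6.806 V_SD + 3.36 = 0, giving V_SD = 0.568 V (the root below V_ov).
I_D = (3.36 − 0.568) / 0.923 = 3.02 mA.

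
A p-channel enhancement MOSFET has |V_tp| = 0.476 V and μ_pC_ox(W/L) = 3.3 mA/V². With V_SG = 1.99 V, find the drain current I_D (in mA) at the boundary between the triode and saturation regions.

At the boundary V_SD = V_ov = V_SG − |V_tp| = 1.99 − 0.476 = 1.51 V.
I_D = ½ k_p V_ov² = 0.5 × 3.3 × 1.51² = 3.78 mA.

I_D = 3.78 mA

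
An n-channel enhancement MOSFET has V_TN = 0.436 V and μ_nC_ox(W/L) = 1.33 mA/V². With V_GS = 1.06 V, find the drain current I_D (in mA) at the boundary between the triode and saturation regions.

At the boundary V_DS = V_ov = V_GS − V_TN = 1.06 − 0.436 = 0.624 V.
I_D = ½ k_n V_ov² = 0.5 × 1.33 × 0.624² = 0.259 mA.

I_D = 0.259 mA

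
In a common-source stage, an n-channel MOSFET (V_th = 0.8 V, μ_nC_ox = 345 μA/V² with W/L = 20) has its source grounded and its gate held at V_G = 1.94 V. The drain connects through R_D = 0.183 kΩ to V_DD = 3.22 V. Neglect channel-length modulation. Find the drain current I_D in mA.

V_GS = V_G = 1.94 V, so V_ov = 1.94 − 0.8 = 1.14 V.
k_n = μ_nC_ox · (W/L) = 6.9 mA/V².
Assume saturation: I_D = ½ k_n V_ov² = 0.5 × 6.9 × 1.14² = 4.48 mA, giving V_DS = V_DD − I_D R_D = 3.22 − 4.48 × 0.183 = 2.4 V.
V_DS = 2.4 V ≥ V_ov = 1.14 V, confirming saturation.

I_D = 4.48 mA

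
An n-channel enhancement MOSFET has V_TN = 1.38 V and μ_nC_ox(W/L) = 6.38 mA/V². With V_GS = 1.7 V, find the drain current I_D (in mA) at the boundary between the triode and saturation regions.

At the boundary V_DS = V_ov = V_GS − V_TN = 1.7 − 1.38 = 0.32 V.
I_D = ½ k_n V_ov² = 0.5 × 6.38 × 0.32² = 0.327 mA.

I_D = 0.327 mA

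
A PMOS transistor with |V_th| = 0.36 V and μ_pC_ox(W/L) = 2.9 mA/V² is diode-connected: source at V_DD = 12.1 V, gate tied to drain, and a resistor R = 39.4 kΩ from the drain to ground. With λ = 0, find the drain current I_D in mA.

I_D = 0.287 mA

With gate tied to drain, V_SG = V_SD ≥ V_SG − |V_th|, so the device is in saturation.
KCL at the drain: ½ k_p (V_SG − |V_th|)² = (V_DD − V_SG)/R.
Let x = V_SG − 0.36. Then 57.1 x² + x − 11.74 = 0, giving x = 0.445 V (positive root), so V_SG = 0.805 V.
I_D = (V_DD − V_SG)/R = (12.1 − 0.805) / 39.4 = 0.287 mA.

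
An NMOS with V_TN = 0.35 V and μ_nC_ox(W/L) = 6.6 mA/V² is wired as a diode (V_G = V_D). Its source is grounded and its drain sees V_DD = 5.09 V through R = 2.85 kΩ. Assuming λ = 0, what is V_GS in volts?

V_GS = 1.01 V

With gate tied to drain, V_GS = V_DS ≥ V_GS − V_TN, so the device is in saturation.
KCL at the drain: ½ k_n (V_GS − V_TN)² = (V_DD − V_GS)/R.
Let x = V_GS − 0.35. Then 9.4 x² + x − 4.74 = 0, giving x = 0.659 V (positive root), so V_GS = 1.01 V.
I_D = (V_DD − V_GS)/R = (5.09 − 1.01) / 2.85 = 1.43 mA.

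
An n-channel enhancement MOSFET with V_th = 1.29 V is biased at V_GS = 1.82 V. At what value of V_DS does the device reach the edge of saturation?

The boundary between triode and saturation is V_DS = V_GS − V_th = V_ov.
V_ov = 1.82 − 1.29 = 0.53 V.

V_DS,sat = 0.530 V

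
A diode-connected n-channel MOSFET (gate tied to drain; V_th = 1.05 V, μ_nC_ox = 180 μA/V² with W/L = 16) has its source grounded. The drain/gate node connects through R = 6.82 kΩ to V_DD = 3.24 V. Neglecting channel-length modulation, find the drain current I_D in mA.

I_D = 0.259 mA

With gate tied to drain, V_GS = V_DS ≥ V_GS − V_th, so the device is in saturation.
k_n = μ_nC_ox · (W/L) = 2.88 mA/V².
KCL at the drain: ½ k_n (V_GS − V_th)² = (V_DD − V_GS)/R.
Let x = V_GS − 1.05. Then 9.82 x² + x − 2.19 = 0, giving x = 0.424 V (positive root), so V_GS = 1.47 V.
I_D = (V_DD − V_GS)/R = (3.24 − 1.47) / 6.82 = 0.259 mA.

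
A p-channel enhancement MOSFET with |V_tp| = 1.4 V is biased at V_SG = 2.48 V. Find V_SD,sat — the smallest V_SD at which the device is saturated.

V_SD,sat = 1.08 V

The boundary between triode and saturation is V_SD = V_SG − |V_tp| = V_ov.
V_ov = 2.48 − 1.4 = 1.08 V.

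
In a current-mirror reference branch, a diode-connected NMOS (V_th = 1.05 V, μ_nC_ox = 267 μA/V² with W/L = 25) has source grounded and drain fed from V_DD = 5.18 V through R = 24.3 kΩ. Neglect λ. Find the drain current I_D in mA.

With gate tied to drain, V_GS = V_DS ≥ V_GS − V_th, so the device is in saturation.
k_n = μ_nC_ox · (W/L) = 6.675 mA/V².
KCL at the drain: ½ k_n (V_GS − V_th)² = (V_DD − V_GS)/R.
Let x = V_GS − 1.05. Then 81.1 x² + x − 4.13 = 0, giving x = 0.22 V (positive root), so V_GS = 1.27 V.
I_D = (V_DD − V_GS)/R = (5.18 − 1.27) / 24.3 = 0.161 mA.

I_D = 0.161 mA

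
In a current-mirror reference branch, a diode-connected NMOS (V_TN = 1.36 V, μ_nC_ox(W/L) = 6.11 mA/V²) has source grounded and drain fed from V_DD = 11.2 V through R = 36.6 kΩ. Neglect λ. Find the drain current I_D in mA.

With gate tied to drain, V_GS = V_DS ≥ V_GS − V_TN, so the device is in saturation.
KCL at the drain: ½ k_n (V_GS − V_TN)² = (V_DD − V_GS)/R.
Let x = V_GS − 1.36. Then 112 x² + x − 9.84 = 0, giving x = 0.292 V (positive root), so V_GS = 1.65 V.
I_D = (V_DD − V_GS)/R = (11.2 − 1.65) / 36.6 = 0.261 mA.

I_D = 0.261 mA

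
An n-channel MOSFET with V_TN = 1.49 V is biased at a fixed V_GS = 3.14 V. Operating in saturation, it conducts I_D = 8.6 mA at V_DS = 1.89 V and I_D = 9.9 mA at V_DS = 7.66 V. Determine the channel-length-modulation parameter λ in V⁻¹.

With V_GS fixed, I_D ∝ (1 + λ V_DS) in saturation, so I_D2/I_D1 = (1 + λ V_DS2)/(1 + λ V_DS1).
9.9/8.6 = 1.151 = (1 + 7.66 λ)/(1 + 1.89 λ).
Solving: λ (I_D1 V_DS2 − I_D2 V_DS1) = I_D2 − I_D1, so λ = (9.9 − 8.6) / (8.6 × 7.66 − 9.9 × 1.89) = 1.3 / 47.2 = 0.0276 V⁻¹.

λ = 0.0276 V⁻¹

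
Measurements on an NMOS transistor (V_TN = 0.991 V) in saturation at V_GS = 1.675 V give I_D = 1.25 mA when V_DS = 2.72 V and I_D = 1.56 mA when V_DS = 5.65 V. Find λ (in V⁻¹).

With V_GS fixed, I_D ∝ (1 + λ V_DS) in saturation, so I_D2/I_D1 = (1 + λ V_DS2)/(1 + λ V_DS1).
1.56/1.25 = 1.248 = (1 + 5.65 λ)/(1 + 2.72 λ).
Solving: λ (I_D1 V_DS2 − I_D2 V_DS1) = I_D2 − I_D1, so λ = (1.56 − 1.25) / (1.25 × 5.65 − 1.56 × 2.72) = 0.31 / 2.82 = 0.11 V⁻¹.

λ = 0.110 V⁻¹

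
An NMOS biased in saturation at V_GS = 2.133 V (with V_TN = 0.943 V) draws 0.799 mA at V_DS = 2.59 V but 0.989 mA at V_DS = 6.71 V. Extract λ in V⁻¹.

λ = 0.0679 V⁻¹

With V_GS fixed, I_D ∝ (1 + λ V_DS) in saturation, so I_D2/I_D1 = (1 + λ V_DS2)/(1 + λ V_DS1).
0.989/0.799 = 1.238 = (1 + 6.71 λ)/(1 + 2.59 λ).
Solving: λ (I_D1 V_DS2 − I_D2 V_DS1) = I_D2 − I_D1, so λ = (0.989 − 0.799) / (0.799 × 6.71 − 0.989 × 2.59) = 0.19 / 2.8 = 0.0679 V⁻¹.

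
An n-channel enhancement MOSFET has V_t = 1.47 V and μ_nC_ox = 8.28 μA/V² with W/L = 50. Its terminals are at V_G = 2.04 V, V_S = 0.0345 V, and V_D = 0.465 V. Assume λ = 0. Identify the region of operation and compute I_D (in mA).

V_GS = V_G − V_S = 2.04 − 0.0345 = 2.01 V; V_DS = V_D − V_S = 0.465 − 0.0345 = 0.43 V.
k_n = μ_nC_ox · (W/L) = 0.414 mA/V².
V_ov = V_GS − V_t = 2.01 − 1.47 = 0.536 V.
Since V_DS = 0.43 V < V_ov = 0.536 V, the device is in the triode region.
I_D = k_n [V_ov · V_DS − ½ V_DS²] = 0.414 × [0.536 × 0.43 − 0.5 × 0.43²] = 0.0571 mA.

Triode; I_D = 0.0571 mA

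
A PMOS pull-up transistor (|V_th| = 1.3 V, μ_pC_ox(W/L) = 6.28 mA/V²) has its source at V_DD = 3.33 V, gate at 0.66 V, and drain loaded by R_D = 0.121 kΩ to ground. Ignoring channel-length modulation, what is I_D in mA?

I_D = 5.89 mA

V_SG = V_DD − V_G = 3.33 − 0.66 = 2.67 V, so V_ov = 2.67 − 1.3 = 1.37 V.
Assume saturation: I_D = ½ k_p V_ov² = 0.5 × 6.28 × 1.37² = 5.89 mA, giving V_SD = V_DD − I_D R_D = 3.33 − 5.89 × 0.121 = 2.62 V.
V_SD = 2.62 V ≥ V_ov = 1.37 V, confirming saturation.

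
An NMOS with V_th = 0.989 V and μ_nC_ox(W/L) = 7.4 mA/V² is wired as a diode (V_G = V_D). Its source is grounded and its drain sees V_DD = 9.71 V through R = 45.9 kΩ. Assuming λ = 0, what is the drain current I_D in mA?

With gate tied to drain, V_GS = V_DS ≥ V_GS − V_th, so the device is in saturation.
KCL at the drain: ½ k_n (V_GS − V_th)² = (V_DD − V_GS)/R.
Let x = V_GS − 0.989. Then 170 x² + x − 8.721 = 0, giving x = 0.224 V (positive root), so V_GS = 1.21 V.
I_D = (V_DD − V_GS)/R = (9.71 − 1.21) / 45.9 = 0.185 mA.

I_D = 0.185 mA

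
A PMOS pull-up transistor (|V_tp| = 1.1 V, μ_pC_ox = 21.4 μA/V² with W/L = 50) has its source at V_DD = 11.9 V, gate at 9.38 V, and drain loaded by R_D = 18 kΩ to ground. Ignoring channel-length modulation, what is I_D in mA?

V_SG = V_DD − V_G = 11.9 − 9.38 = 2.52 V, so V_ov = 2.52 − 1.1 = 1.42 V.
k_p = μ_pC_ox · (W/L) = 1.07 mA/V².
Assume saturation: I_D = ½ k_p V_ov² = 0.5 × 1.07 × 1.42² = 1.08 mA, giving V_SD = V_DD − I_D R_D = 11.9 − 1.08 × 18 = -7.52 V.
But -7.52 V < V_ov = 1.42 V, so the device is actually in triode.
In triode I_D = k_p[V_ov V_SD − ½ V_SD²] and I_D = (V_DD − V_SD)/R_D. Equating: 9.63 V_SD² − 28.35 V_SD + 11.9 = 0, giving V_SD = 0.507 V (the root below V_ov).
I_D = (11.9 − 0.507) / 18 = 0.633 mA.

I_D = 0.633 mA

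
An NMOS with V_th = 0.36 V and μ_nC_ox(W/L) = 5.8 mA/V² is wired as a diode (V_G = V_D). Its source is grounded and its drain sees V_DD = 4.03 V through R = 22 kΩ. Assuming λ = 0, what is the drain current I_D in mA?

I_D = 0.156 mA

With gate tied to drain, V_GS = V_DS ≥ V_GS − V_th, so the device is in saturation.
KCL at the drain: ½ k_n (V_GS − V_th)² = (V_DD − V_GS)/R.
Let x = V_GS − 0.36. Then 63.8 x² + x − 3.67 = 0, giving x = 0.232 V (positive root), so V_GS = 0.592 V.
I_D = (V_DD − V_GS)/R = (4.03 − 0.592) / 22 = 0.156 mA.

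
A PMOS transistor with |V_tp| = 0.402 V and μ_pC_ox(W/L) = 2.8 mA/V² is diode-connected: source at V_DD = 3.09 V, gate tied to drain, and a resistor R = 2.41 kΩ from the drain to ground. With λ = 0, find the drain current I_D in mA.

I_D = 0.801 mA

With gate tied to drain, V_SG = V_SD ≥ V_SG − |V_tp|, so the device is in saturation.
KCL at the drain: ½ k_p (V_SG − |V_tp|)² = (V_DD − V_SG)/R.
Let x = V_SG − 0.402. Then 3.37 x² + x − 2.688 = 0, giving x = 0.757 V (positive root), so V_SG = 1.16 V.
I_D = (V_DD − V_SG)/R = (3.09 − 1.16) / 2.41 = 0.801 mA.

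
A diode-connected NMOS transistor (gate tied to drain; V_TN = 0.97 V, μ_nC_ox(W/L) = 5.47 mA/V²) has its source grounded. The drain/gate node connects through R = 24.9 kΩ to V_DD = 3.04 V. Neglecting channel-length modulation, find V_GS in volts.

With gate tied to drain, V_GS = V_DS ≥ V_GS − V_TN, so the device is in saturation.
KCL at the drain: ½ k_n (V_GS − V_TN)² = (V_DD − V_GS)/R.
Let x = V_GS − 0.97. Then 68.1 x² + x − 2.07 = 0, giving x = 0.167 V (positive root), so V_GS = 1.14 V.
I_D = (V_DD − V_GS)/R = (3.04 − 1.14) / 24.9 = 0.0764 mA.

V_GS = 1.14 V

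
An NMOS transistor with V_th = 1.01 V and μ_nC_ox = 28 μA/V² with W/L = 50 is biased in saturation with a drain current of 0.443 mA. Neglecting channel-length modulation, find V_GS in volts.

V_GS = 1.81 V

k_n = μ_nC_ox · (W/L) = 1.4 mA/V².
In saturation I_D = ½ k_n (V_GS − V_th)², so V_GS − V_th = √(2 I_D / k_n) = √(2 × 0.443 / 1.4) = 0.796 V.
V_GS = 1.01 + 0.796 = 1.81 V.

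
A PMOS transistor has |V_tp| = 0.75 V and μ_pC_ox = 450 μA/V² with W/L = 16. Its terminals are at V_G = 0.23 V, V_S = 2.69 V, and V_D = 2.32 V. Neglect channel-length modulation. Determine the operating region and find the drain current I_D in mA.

V_SG = V_S − V_G = 2.69 − 0.23 = 2.46 V; V_SD = V_S − V_D = 2.69 − 2.32 = 0.37 V.
k_p = μ_pC_ox · (W/L) = 7.2 mA/V².
V_ov = V_SG − |V_tp| = 2.46 − 0.75 = 1.71 V.
Since V_SD = 0.37 V < V_ov = 1.71 V, the device is in the triode region.
I_D = k_p [V_ov · V_SD − ½ V_SD²] = 7.2 × [1.71 × 0.37 − 0.5 × 0.37²] = 4.06 mA.

Triode; I_D = 4.06 mA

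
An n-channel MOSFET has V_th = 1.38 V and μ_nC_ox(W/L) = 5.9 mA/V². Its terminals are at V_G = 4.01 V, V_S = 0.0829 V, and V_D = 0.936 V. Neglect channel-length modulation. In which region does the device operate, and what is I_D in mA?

V_GS = V_G − V_S = 4.01 − 0.0829 = 3.93 V; V_DS = V_D − V_S = 0.936 − 0.0829 = 0.853 V.
V_ov = V_GS − V_th = 3.93 − 1.38 = 2.55 V.
Since V_DS = 0.853 V < V_ov = 2.55 V, the device is in the triode region.
I_D = k_n [V_ov · V_DS − ½ V_DS²] = 5.9 × [2.55 × 0.853 − 0.5 × 0.853²] = 10.7 mA.

Triode; I_D = 10.7 mA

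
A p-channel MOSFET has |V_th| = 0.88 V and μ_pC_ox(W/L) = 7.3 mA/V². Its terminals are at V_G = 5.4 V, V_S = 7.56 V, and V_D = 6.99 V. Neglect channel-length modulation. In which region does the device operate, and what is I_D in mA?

Triode; I_D = 4.14 mA

V_SG = V_S − V_G = 7.56 − 5.4 = 2.16 V; V_SD = V_S − V_D = 7.56 − 6.99 = 0.57 V.
V_ov = V_SG − |V_th| = 2.16 − 0.88 = 1.28 V.
Since V_SD = 0.57 V < V_ov = 1.28 V, the device is in the triode region.
I_D = k_p [V_ov · V_SD − ½ V_SD²] = 7.3 × [1.28 × 0.57 − 0.5 × 0.57²] = 4.14 mA.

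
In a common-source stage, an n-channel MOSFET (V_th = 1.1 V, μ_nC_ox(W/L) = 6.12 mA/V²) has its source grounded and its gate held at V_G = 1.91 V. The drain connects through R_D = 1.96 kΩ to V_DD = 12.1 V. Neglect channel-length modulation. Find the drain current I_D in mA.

V_GS = V_G = 1.91 V, so V_ov = 1.91 − 1.1 = 0.81 V.
Assume saturation: I_D = ½ k_n V_ov² = 0.5 × 6.12 × 0.81² = 2.01 mA, giving V_DS = V_DD − I_D R_D = 12.1 − 2.01 × 1.96 = 8.16 V.
V_DS = 8.16 V ≥ V_ov = 0.81 V, confirming saturation.

I_D = 2.01 mA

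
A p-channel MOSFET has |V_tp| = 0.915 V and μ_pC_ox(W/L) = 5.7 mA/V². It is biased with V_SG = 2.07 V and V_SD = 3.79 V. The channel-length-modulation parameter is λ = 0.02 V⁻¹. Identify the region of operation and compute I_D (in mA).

V_ov = V_SG − |V_tp| = 2.07 − 0.915 = 1.15 V.
Since V_SD = 3.79 V ≥ V_ov = 1.15 V, the device is in saturation.
I_D = ½ k_p V_ov² (1 + λ V_SD) = 0.5 × 5.7 × 1.15² × (1 + 0.02 × 3.79) = 4.09 mA.

Saturation; I_D = 4.09 mA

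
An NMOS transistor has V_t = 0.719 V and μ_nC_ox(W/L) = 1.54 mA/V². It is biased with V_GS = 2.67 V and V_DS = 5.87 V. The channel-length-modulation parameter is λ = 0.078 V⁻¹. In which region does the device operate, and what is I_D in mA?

Saturation; I_D = 4.27 mA

V_ov = V_GS − V_t = 2.67 − 0.719 = 1.95 V.
Since V_DS = 5.87 V ≥ V_ov = 1.95 V, the device is in saturation.
I_D = ½ k_n V_ov² (1 + λ V_DS) = 0.5 × 1.54 × 1.95² × (1 + 0.078 × 5.87) = 4.27 mA.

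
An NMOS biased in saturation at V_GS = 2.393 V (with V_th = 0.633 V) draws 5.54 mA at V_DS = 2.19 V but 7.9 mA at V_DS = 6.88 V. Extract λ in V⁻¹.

λ = 0.113 V⁻¹

With V_GS fixed, I_D ∝ (1 + λ V_DS) in saturation, so I_D2/I_D1 = (1 + λ V_DS2)/(1 + λ V_DS1).
7.9/5.54 = 1.426 = (1 + 6.88 λ)/(1 + 2.19 λ).
Solving: λ (I_D1 V_DS2 − I_D2 V_DS1) = I_D2 − I_D1, so λ = (7.9 − 5.54) / (5.54 × 6.88 − 7.9 × 2.19) = 2.36 / 20.8 = 0.113 V⁻¹.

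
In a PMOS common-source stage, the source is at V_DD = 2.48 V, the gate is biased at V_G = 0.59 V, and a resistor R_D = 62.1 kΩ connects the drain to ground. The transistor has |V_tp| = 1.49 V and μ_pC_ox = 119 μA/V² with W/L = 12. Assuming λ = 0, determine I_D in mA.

I_D = 0.0387 mA

V_SG = V_DD − V_G = 2.48 − 0.59 = 1.89 V, so V_ov = 1.89 − 1.49 = 0.4 V.
k_p = μ_pC_ox · (W/L) = 1.428 mA/V².
Assume saturation: I_D = ½ k_p V_ov² = 0.5 × 1.428 × 0.4² = 0.114 mA, giving V_SD = V_DD − I_D R_D = 2.48 − 0.114 × 62.1 = -4.61 V.
But -4.61 V < V_ov = 0.4 V, so the device is actually in triode.
In triode I_D = k_p[V_ov V_SD − ½ V_SD²] and I_D = (V_DD − V_SD)/R_D. Equating: 44.3 V_SD² − 36.47 V_SD + 2.48 = 0, giving V_SD = 0.0748 V (the root below V_ov).
I_D = (2.48 − 0.0748) / 62.1 = 0.0387 mA.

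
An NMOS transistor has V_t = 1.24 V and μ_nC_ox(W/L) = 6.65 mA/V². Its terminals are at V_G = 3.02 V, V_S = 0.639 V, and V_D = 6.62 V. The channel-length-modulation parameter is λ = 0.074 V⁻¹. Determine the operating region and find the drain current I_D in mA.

Saturation; I_D = 6.24 mA

V_GS = V_G − V_S = 3.02 − 0.639 = 2.38 V; V_DS = V_D − V_S = 6.62 − 0.639 = 5.98 V.
V_ov = V_GS − V_t = 2.38 − 1.24 = 1.14 V.
Since V_DS = 5.98 V ≥ V_ov = 1.14 V, the device is in saturation.
I_D = ½ k_n V_ov² (1 + λ V_DS) = 0.5 × 6.65 × 1.14² × (1 + 0.074 × 5.98) = 6.24 mA.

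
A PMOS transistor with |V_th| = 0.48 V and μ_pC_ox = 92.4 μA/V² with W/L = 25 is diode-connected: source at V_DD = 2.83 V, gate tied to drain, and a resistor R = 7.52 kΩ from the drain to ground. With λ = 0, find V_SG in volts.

V_SG = 0.946 V

With gate tied to drain, V_SG = V_SD ≥ V_SG − |V_th|, so the device is in saturation.
k_p = μ_pC_ox · (W/L) = 2.31 mA/V².
KCL at the drain: ½ k_p (V_SG − |V_th|)² = (V_DD − V_SG)/R.
Let x = V_SG − 0.48. Then 8.69 x² + x − 2.35 = 0, giving x = 0.466 V (positive root), so V_SG = 0.946 V.
I_D = (V_DD − V_SG)/R = (2.83 − 0.946) / 7.52 = 0.251 mA.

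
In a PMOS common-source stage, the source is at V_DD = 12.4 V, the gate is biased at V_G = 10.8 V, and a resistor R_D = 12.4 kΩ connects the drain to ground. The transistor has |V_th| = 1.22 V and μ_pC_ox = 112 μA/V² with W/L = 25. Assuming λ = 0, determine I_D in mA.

I_D = 0.202 mA

V_SG = V_DD − V_G = 12.4 − 10.8 = 1.6 V, so V_ov = 1.6 − 1.22 = 0.38 V.
k_p = μ_pC_ox · (W/L) = 2.8 mA/V².
Assume saturation: I_D = ½ k_p V_ov² = 0.5 × 2.8 × 0.38² = 0.202 mA, giving V_SD = V_DD − I_D R_D = 12.4 − 0.202 × 12.4 = 9.89 V.
V_SD = 9.89 V ≥ V_ov = 0.38 V, confirming saturation.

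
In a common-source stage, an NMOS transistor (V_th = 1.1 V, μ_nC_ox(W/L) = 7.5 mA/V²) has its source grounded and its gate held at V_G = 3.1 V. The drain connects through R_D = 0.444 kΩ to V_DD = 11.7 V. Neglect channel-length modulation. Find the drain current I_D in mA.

V_GS = V_G = 3.1 V, so V_ov = 3.1 − 1.1 = 2 V.
Assume saturation: I_D = ½ k_n V_ov² = 0.5 × 7.5 × 2² = 15 mA, giving V_DS = V_DD − I_D R_D = 11.7 − 15 × 0.444 = 5.04 V.
V_DS = 5.04 V ≥ V_ov = 2 V, confirming saturation.

I_D = 15.0 mA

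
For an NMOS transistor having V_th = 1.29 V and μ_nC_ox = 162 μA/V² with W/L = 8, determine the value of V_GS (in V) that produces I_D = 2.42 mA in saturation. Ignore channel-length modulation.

V_GS = 3.22 V

k_n = μ_nC_ox · (W/L) = 1.296 mA/V².
In saturation I_D = ½ k_n (V_GS − V_th)², so V_GS − V_th = √(2 I_D / k_n) = √(2 × 2.42 / 1.296) = 1.93 V.
V_GS = 1.29 + 1.93 = 3.22 V.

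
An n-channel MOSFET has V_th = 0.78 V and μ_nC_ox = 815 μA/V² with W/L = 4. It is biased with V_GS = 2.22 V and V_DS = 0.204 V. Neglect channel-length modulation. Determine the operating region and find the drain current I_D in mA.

k_n = μ_nC_ox · (W/L) = 3.26 mA/V².
V_ov = V_GS − V_th = 2.22 − 0.78 = 1.44 V.
Since V_DS = 0.204 V < V_ov = 1.44 V, the device is in the triode region.
I_D = k_n [V_ov · V_DS − ½ V_DS²] = 3.26 × [1.44 × 0.204 − 0.5 × 0.204²] = 0.89 mA.

Triode; I_D = 0.890 mA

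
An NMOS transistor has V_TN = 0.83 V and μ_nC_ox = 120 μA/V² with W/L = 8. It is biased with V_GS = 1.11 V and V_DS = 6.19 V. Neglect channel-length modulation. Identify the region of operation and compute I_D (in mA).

Saturation; I_D = 0.0376 mA

k_n = μ_nC_ox · (W/L) = 0.96 mA/V².
V_ov = V_GS − V_TN = 1.11 − 0.83 = 0.28 V.
Since V_DS = 6.19 V ≥ V_ov = 0.28 V, the device is in saturation.
I_D = ½ k_n V_ov² = 0.5 × 0.96 × 0.28² = 0.0376 mA.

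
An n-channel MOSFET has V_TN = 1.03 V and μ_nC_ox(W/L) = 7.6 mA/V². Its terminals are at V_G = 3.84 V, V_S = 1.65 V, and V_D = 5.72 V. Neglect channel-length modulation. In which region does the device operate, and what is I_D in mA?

V_GS = V_G − V_S = 3.84 − 1.65 = 2.19 V; V_DS = V_D − V_S = 5.72 − 1.65 = 4.07 V.
V_ov = V_GS − V_TN = 2.19 − 1.03 = 1.16 V.
Since V_DS = 4.07 V ≥ V_ov = 1.16 V, the device is in saturation.
I_D = ½ k_n V_ov² = 0.5 × 7.6 × 1.16² = 5.11 mA.

Saturation; I_D = 5.11 mA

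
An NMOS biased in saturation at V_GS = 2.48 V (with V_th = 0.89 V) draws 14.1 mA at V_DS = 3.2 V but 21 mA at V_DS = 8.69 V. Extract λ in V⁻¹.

With V_GS fixed, I_D ∝ (1 + λ V_DS) in saturation, so I_D2/I_D1 = (1 + λ V_DS2)/(1 + λ V_DS1).
21/14.1 = 1.489 = (1 + 8.69 λ)/(1 + 3.2 λ).
Solving: λ (I_D1 V_DS2 − I_D2 V_DS1) = I_D2 − I_D1, so λ = (21 − 14.1) / (14.1 × 8.69 − 21 × 3.2) = 6.9 / 55.3 = 0.125 V⁻¹.

λ = 0.125 V⁻¹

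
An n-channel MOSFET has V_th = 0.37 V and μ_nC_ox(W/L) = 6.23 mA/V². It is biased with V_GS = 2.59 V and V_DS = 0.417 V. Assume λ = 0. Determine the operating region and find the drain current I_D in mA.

Triode; I_D = 5.23 mA

V_ov = V_GS − V_th = 2.59 − 0.37 = 2.22 V.
Since V_DS = 0.417 V < V_ov = 2.22 V, the device is in the triode region.
I_D = k_n [V_ov · V_DS − ½ V_DS²] = 6.23 × [2.22 × 0.417 − 0.5 × 0.417²] = 5.23 mA.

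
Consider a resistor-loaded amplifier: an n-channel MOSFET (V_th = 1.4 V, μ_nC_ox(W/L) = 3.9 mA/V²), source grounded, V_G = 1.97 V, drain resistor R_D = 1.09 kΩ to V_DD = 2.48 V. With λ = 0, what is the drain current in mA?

V_GS = V_G = 1.97 V, so V_ov = 1.97 − 1.4 = 0.57 V.
Assume saturation: I_D = ½ k_n V_ov² = 0.5 × 3.9 × 0.57² = 0.634 mA, giving V_DS = V_DD − I_D R_D = 2.48 − 0.634 × 1.09 = 1.79 V.
V_DS = 1.79 V ≥ V_ov = 0.57 V, confirming saturation.

I_D = 0.634 mA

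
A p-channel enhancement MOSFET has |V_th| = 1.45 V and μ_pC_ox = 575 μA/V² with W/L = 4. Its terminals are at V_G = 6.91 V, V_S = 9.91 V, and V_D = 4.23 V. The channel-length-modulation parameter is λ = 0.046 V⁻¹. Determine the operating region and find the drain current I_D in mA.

Saturation; I_D = 3.48 mA

V_SG = V_S − V_G = 9.91 − 6.91 = 3 V; V_SD = V_S − V_D = 9.91 − 4.23 = 5.68 V.
k_p = μ_pC_ox · (W/L) = 2.3 mA/V².
V_ov = V_SG − |V_th| = 3 − 1.45 = 1.55 V.
Since V_SD = 5.68 V ≥ V_ov = 1.55 V, the device is in saturation.
I_D = ½ k_p V_ov² (1 + λ V_SD) = 0.5 × 2.3 × 1.55² × (1 + 0.046 × 5.68) = 3.48 mA.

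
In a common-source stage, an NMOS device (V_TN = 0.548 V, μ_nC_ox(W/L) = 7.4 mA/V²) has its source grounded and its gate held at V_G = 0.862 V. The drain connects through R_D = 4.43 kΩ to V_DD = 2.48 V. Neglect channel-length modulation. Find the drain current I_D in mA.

V_GS = V_G = 0.862 V, so V_ov = 0.862 − 0.548 = 0.314 V.
Assume saturation: I_D = ½ k_n V_ov² = 0.5 × 7.4 × 0.314² = 0.365 mA, giving V_DS = V_DD − I_D R_D = 2.48 − 0.365 × 4.43 = 0.864 V.
V_DS = 0.864 V ≥ V_ov = 0.314 V, confirming saturation.

I_D = 0.365 mA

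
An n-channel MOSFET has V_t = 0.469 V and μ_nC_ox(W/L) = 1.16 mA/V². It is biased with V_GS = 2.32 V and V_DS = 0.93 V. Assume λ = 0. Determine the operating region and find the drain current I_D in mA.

Triode; I_D = 1.50 mA

V_ov = V_GS − V_t = 2.32 − 0.469 = 1.85 V.
Since V_DS = 0.93 V < V_ov = 1.85 V, the device is in the triode region.
I_D = k_n [V_ov · V_DS − ½ V_DS²] = 1.16 × [1.85 × 0.93 − 0.5 × 0.93²] = 1.5 mA.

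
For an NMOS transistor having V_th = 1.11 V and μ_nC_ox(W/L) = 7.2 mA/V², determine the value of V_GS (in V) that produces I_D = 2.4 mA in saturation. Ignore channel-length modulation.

V_GS = 1.93 V

In saturation I_D = ½ k_n (V_GS − V_th)², so V_GS − V_th = √(2 I_D / k_n) = √(2 × 2.4 / 7.2) = 0.816 V.
V_GS = 1.11 + 0.816 = 1.93 V.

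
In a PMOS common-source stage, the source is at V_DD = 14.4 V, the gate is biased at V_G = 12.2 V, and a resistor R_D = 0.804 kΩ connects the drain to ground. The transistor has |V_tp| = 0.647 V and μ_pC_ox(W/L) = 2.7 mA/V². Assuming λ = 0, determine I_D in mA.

V_SG = V_DD − V_G = 14.4 − 12.2 = 2.2 V, so V_ov = 2.2 − 0.647 = 1.55 V.
Assume saturation: I_D = ½ k_p V_ov² = 0.5 × 2.7 × 1.55² = 3.26 mA, giving V_SD = V_DD − I_D R_D = 14.4 − 3.26 × 0.804 = 11.8 V.
V_SD = 11.8 V ≥ V_ov = 1.55 V, confirming saturation.

I_D = 3.26 mA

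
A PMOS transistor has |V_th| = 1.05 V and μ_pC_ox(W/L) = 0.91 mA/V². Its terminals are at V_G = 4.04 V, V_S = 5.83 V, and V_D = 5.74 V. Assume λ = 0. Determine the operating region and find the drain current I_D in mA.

V_SG = V_S − V_G = 5.83 − 4.04 = 1.79 V; V_SD = V_S − V_D = 5.83 − 5.74 = 0.09 V.
V_ov = V_SG − |V_th| = 1.79 − 1.05 = 0.74 V.
Since V_SD = 0.09 V < V_ov = 0.74 V, the device is in the triode region.
I_D = k_p [V_ov · V_SD − ½ V_SD²] = 0.91 × [0.74 × 0.09 − 0.5 × 0.09²] = 0.0569 mA.

Triode; I_D = 0.0569 mA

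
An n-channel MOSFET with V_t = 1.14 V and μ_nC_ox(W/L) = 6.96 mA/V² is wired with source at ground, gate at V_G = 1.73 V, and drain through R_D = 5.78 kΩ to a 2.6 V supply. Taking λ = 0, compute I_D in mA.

V_GS = V_G = 1.73 V, so V_ov = 1.73 − 1.14 = 0.59 V.
Assume saturation: I_D = ½ k_n V_ov² = 0.5 × 6.96 × 0.59² = 1.21 mA, giving V_DS = V_DD − I_D R_D = 2.6 − 1.21 × 5.78 = -4.4 V.
But -4.4 V < V_ov = 0.59 V, so the device is actually in triode.
In triode I_D = k_n[V_ov V_DS − ½ V_DS²] and I_D = (V_DD − V_DS)/R_D. Equating: 20.1 V_DS² − 24.73 V_DS + 2.6 = 0, giving V_DS = 0.116 V (the root below V_ov).
I_D = (2.6 − 0.116) / 5.78 = 0.43 mA.

I_D = 0.430 mA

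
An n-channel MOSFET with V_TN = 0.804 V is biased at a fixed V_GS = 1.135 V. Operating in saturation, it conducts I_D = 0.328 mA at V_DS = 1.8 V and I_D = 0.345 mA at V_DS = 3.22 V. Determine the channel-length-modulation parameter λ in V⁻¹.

With V_GS fixed, I_D ∝ (1 + λ V_DS) in saturation, so I_D2/I_D1 = (1 + λ V_DS2)/(1 + λ V_DS1).
0.345/0.328 = 1.052 = (1 + 3.22 λ)/(1 + 1.8 λ).
Solving: λ (I_D1 V_DS2 − I_D2 V_DS1) = I_D2 − I_D1, so λ = (0.345 − 0.328) / (0.328 × 3.22 − 0.345 × 1.8) = 0.017 / 0.435 = 0.0391 V⁻¹.

λ = 0.0391 V⁻¹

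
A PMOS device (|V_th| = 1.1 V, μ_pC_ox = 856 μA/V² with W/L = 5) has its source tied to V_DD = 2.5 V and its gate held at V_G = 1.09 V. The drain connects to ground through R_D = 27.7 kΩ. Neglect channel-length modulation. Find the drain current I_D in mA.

I_D = 0.0875 mA

V_SG = V_DD − V_G = 2.5 − 1.09 = 1.41 V, so V_ov = 1.41 − 1.1 = 0.31 V.
k_p = μ_pC_ox · (W/L) = 4.28 mA/V².
Assume saturation: I_D = ½ k_p V_ov² = 0.5 × 4.28 × 0.31² = 0.206 mA, giving V_SD = V_DD − I_D R_D = 2.5 − 0.206 × 27.7 = -3.2 V.
But -3.2 V < V_ov = 0.31 V, so the device is actually in triode.
In triode I_D = k_p[V_ov V_SD − ½ V_SD²] and I_D = (V_DD − V_SD)/R_D. Equating: 59.3 V_SD² − 37.75 V_SD + 2.5 = 0, giving V_SD = 0.0751 V (the root below V_ov).
I_D = (2.5 − 0.0751) / 27.7 = 0.0875 mA.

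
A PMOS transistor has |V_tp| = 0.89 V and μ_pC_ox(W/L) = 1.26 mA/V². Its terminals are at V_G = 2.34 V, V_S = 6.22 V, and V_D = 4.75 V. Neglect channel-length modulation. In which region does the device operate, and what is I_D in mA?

Triode; I_D = 4.18 mA

V_SG = V_S − V_G = 6.22 − 2.34 = 3.88 V; V_SD = V_S − V_D = 6.22 − 4.75 = 1.47 V.
V_ov = V_SG − |V_tp| = 3.88 − 0.89 = 2.99 V.
Since V_SD = 1.47 V < V_ov = 2.99 V, the device is in the triode region.
I_D = k_p [V_ov · V_SD − ½ V_SD²] = 1.26 × [2.99 × 1.47 − 0.5 × 1.47²] = 4.18 mA.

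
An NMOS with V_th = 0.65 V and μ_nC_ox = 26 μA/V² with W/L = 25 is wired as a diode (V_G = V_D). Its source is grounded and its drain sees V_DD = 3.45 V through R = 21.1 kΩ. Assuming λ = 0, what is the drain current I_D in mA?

I_D = 0.106 mA

With gate tied to drain, V_GS = V_DS ≥ V_GS − V_th, so the device is in saturation.
k_n = μ_nC_ox · (W/L) = 0.65 mA/V².
KCL at the drain: ½ k_n (V_GS − V_th)² = (V_DD − V_GS)/R.
Let x = V_GS − 0.65. Then 6.86 x² + x − 2.8 = 0, giving x = 0.57 V (positive root), so V_GS = 1.22 V.
I_D = (V_DD − V_GS)/R = (3.45 − 1.22) / 21.1 = 0.106 mA.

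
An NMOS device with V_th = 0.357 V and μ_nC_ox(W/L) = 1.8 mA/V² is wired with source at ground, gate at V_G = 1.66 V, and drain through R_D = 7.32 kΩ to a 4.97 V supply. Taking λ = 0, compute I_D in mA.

I_D = 0.637 mA

V_GS = V_G = 1.66 V, so V_ov = 1.66 − 0.357 = 1.3 V.
Assume saturation: I_D = ½ k_n V_ov² = 0.5 × 1.8 × 1.3² = 1.53 mA, giving V_DS = V_DD − I_D R_D = 4.97 − 1.53 × 7.32 = -6.22 V.
But -6.22 V < V_ov = 1.3 V, so the device is actually in triode.
In triode I_D = k_n[V_ov V_DS − ½ V_DS²] and I_D = (V_DD − V_DS)/R_D. Equating: 6.59 V_DS² − 18.17 V_DS + 4.97 = 0, giving V_DS = 0.308 V (the root below V_ov).
I_D = (4.97 − 0.308) / 7.32 = 0.637 mA.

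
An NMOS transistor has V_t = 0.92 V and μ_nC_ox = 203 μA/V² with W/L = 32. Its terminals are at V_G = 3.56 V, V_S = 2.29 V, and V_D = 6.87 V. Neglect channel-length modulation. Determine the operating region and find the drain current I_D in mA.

V_GS = V_G − V_S = 3.56 − 2.29 = 1.27 V; V_DS = V_D − V_S = 6.87 − 2.29 = 4.58 V.
k_n = μ_nC_ox · (W/L) = 6.496 mA/V².
V_ov = V_GS − V_t = 1.27 − 0.92 = 0.35 V.
Since V_DS = 4.58 V ≥ V_ov = 0.35 V, the device is in saturation.
I_D = ½ k_n V_ov² = 0.5 × 6.496 × 0.35² = 0.398 mA.

Saturation; I_D = 0.398 mA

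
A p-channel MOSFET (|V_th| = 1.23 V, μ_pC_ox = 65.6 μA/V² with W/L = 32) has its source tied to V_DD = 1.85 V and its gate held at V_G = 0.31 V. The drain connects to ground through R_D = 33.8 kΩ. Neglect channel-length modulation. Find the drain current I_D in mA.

I_D = 0.0519 mA

V_SG = V_DD − V_G = 1.85 − 0.31 = 1.54 V, so V_ov = 1.54 − 1.23 = 0.31 V.
k_p = μ_pC_ox · (W/L) = 2.099 mA/V².
Assume saturation: I_D = ½ k_p V_ov² = 0.5 × 2.099 × 0.31² = 0.101 mA, giving V_SD = V_DD − I_D R_D = 1.85 − 0.101 × 33.8 = -1.56 V.
But -1.56 V < V_ov = 0.31 V, so the device is actually in triode.
In triode I_D = k_p[V_ov V_SD − ½ V_SD²] and I_D = (V_DD − V_SD)/R_D. Equating: 35.5 V_SD² − 23 V_SD + 1.85 = 0, giving V_SD = 0.0941 V (the root below V_ov).
I_D = (1.85 − 0.0941) / 33.8 = 0.0519 mA.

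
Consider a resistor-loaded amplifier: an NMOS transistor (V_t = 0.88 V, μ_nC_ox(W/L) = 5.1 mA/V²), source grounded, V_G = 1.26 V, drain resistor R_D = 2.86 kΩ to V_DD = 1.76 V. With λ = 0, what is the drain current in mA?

I_D = 0.368 mA

V_GS = V_G = 1.26 V, so V_ov = 1.26 − 0.88 = 0.38 V.
Assume saturation: I_D = ½ k_n V_ov² = 0.5 × 5.1 × 0.38² = 0.368 mA, giving V_DS = V_DD − I_D R_D = 1.76 − 0.368 × 2.86 = 0.707 V.
V_DS = 0.707 V ≥ V_ov = 0.38 V, confirming saturation.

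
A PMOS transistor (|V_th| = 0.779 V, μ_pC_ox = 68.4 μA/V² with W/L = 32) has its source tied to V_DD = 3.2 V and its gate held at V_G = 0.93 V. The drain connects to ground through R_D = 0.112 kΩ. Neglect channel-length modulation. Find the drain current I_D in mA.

V_SG = V_DD − V_G = 3.2 − 0.93 = 2.27 V, so V_ov = 2.27 − 0.779 = 1.49 V.
k_p = μ_pC_ox · (W/L) = 2.189 mA/V².
Assume saturation: I_D = ½ k_p V_ov² = 0.5 × 2.189 × 1.49² = 2.43 mA, giving V_SD = V_DD − I_D R_D = 3.2 − 2.43 × 0.112 = 2.93 V.
V_SD = 2.93 V ≥ V_ov = 1.49 V, confirming saturation.

I_D = 2.43 mA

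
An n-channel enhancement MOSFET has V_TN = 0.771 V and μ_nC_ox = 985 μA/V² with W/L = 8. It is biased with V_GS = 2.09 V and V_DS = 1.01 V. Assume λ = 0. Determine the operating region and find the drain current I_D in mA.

Triode; I_D = 6.48 mA

k_n = μ_nC_ox · (W/L) = 7.88 mA/V².
V_ov = V_GS − V_TN = 2.09 − 0.771 = 1.32 V.
Since V_DS = 1.01 V < V_ov = 1.32 V, the device is in the triode region.
I_D = k_n [V_ov · V_DS − ½ V_DS²] = 7.88 × [1.32 × 1.01 − 0.5 × 1.01²] = 6.48 mA.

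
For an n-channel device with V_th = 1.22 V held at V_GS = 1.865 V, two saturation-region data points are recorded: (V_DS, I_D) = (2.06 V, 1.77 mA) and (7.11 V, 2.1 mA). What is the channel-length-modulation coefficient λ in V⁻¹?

λ = 0.0400 V⁻¹

With V_GS fixed, I_D ∝ (1 + λ V_DS) in saturation, so I_D2/I_D1 = (1 + λ V_DS2)/(1 + λ V_DS1).
2.1/1.77 = 1.186 = (1 + 7.11 λ)/(1 + 2.06 λ).
Solving: λ (I_D1 V_DS2 − I_D2 V_DS1) = I_D2 − I_D1, so λ = (2.1 − 1.77) / (1.77 × 7.11 − 2.1 × 2.06) = 0.33 / 8.26 = 0.04 V⁻¹.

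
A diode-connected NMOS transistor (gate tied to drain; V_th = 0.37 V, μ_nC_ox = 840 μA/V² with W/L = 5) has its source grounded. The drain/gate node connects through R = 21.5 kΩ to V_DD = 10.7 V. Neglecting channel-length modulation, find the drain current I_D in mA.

I_D = 0.459 mA

With gate tied to drain, V_GS = V_DS ≥ V_GS − V_th, so the device is in saturation.
k_n = μ_nC_ox · (W/L) = 4.2 mA/V².
KCL at the drain: ½ k_n (V_GS − V_th)² = (V_DD − V_GS)/R.
Let x = V_GS − 0.37. Then 45.1 x² + x − 10.33 = 0, giving x = 0.467 V (positive root), so V_GS = 0.837 V.
I_D = (V_DD − V_GS)/R = (10.7 − 0.837) / 21.5 = 0.459 mA.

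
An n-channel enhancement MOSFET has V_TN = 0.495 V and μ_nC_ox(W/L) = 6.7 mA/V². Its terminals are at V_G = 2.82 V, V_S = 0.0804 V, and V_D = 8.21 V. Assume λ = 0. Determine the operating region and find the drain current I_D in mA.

Saturation; I_D = 16.9 mA

V_GS = V_G − V_S = 2.82 − 0.0804 = 2.74 V; V_DS = V_D − V_S = 8.21 − 0.0804 = 8.13 V.
V_ov = V_GS − V_TN = 2.74 − 0.495 = 2.24 V.
Since V_DS = 8.13 V ≥ V_ov = 2.24 V, the device is in saturation.
I_D = ½ k_n V_ov² = 0.5 × 6.7 × 2.24² = 16.9 mA.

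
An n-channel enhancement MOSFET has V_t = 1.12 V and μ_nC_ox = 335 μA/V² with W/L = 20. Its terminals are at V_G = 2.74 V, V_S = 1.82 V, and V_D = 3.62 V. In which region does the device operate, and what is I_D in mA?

V_GS = V_G − V_S = 2.74 − 1.82 = 0.92 V; V_DS = V_D − V_S = 3.62 − 1.82 = 1.8 V.
V_GS = 0.92 V < V_t = 1.12 V, so the transistor is in cutoff.

Cutoff; I_D = 0 mA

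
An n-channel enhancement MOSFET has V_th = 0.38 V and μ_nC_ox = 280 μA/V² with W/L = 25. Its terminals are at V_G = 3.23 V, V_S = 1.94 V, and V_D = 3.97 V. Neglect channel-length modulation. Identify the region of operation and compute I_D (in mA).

V_GS = V_G − V_S = 3.23 − 1.94 = 1.29 V; V_DS = V_D − V_S = 3.97 − 1.94 = 2.03 V.
k_n = μ_nC_ox · (W/L) = 7 mA/V².
V_ov = V_GS − V_th = 1.29 − 0.38 = 0.91 V.
Since V_DS = 2.03 V ≥ V_ov = 0.91 V, the device is in saturation.
I_D = ½ k_n V_ov² = 0.5 × 7 × 0.91² = 2.9 mA.

Saturation; I_D = 2.90 mA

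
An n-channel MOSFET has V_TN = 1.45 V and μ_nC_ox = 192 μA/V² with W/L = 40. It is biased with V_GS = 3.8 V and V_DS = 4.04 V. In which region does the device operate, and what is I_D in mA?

k_n = μ_nC_ox · (W/L) = 7.68 mA/V².
V_ov = V_GS − V_TN = 3.8 − 1.45 = 2.35 V.
Since V_DS = 4.04 V ≥ V_ov = 2.35 V, the device is in saturation.
I_D = ½ k_n V_ov² = 0.5 × 7.68 × 2.35² = 21.2 mA.

Saturation; I_D = 21.2 mA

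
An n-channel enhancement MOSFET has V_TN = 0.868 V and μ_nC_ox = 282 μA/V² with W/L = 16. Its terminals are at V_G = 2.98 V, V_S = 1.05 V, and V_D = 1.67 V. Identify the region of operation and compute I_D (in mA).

Triode; I_D = 2.10 mA

V_GS = V_G − V_S = 2.98 − 1.05 = 1.93 V; V_DS = V_D − V_S = 1.67 − 1.05 = 0.62 V.
k_n = μ_nC_ox · (W/L) = 4.512 mA/V².
V_ov = V_GS − V_TN = 1.93 − 0.868 = 1.06 V.
Since V_DS = 0.62 V < V_ov = 1.06 V, the device is in the triode region.
I_D = k_n [V_ov · V_DS − ½ V_DS²] = 4.512 × [1.06 × 0.62 − 0.5 × 0.62²] = 2.1 mA.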